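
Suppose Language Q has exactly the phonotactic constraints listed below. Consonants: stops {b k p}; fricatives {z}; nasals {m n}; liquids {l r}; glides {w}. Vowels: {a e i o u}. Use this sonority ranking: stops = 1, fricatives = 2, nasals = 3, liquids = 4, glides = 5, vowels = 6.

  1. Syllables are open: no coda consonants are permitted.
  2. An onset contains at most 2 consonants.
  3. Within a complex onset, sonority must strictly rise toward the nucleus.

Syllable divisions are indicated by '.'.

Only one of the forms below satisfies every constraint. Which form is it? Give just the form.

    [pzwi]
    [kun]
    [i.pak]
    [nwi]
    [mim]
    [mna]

[pzwi] — violates constraint 2: syllable 1 onset /pzw/ has 3 consonants (> 2) → not permitted
[kun] — violates constraint 1: syllable 1 coda /n/ has 1 consonant (> 0) → not permitted
[i.pak] — violates constraint 1: syllable 2 coda /k/ has 1 consonant (> 0) → not permitted
[nwi] — σ1 onset /nw/ (3→5 rises), coda /∅/ ok → permitted
[mim] — violates constraint 1: syllable 1 coda /m/ has 1 consonant (> 0) → not permitted
[mna] — violates constraint 3: syllable 1 onset /mn/: /m/ (nasal, 3) → /n/ (nasal, 3) does not rise → not permitted

[nwi]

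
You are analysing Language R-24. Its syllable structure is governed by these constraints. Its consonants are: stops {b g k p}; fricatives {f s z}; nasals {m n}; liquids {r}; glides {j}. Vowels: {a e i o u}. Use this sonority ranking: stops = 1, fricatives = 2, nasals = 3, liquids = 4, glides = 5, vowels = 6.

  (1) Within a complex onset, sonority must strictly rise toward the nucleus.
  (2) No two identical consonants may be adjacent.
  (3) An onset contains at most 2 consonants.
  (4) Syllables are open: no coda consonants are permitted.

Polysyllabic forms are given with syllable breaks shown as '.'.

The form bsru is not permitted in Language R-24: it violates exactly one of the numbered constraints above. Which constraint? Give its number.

bsru: syllable 1 onset /bsr/ has 3 consonants (> 2).
This is a violation of constraint 3: "An onset contains at most 2 consonants."
The remaining constraints (1, 2, 4) are satisfied.

3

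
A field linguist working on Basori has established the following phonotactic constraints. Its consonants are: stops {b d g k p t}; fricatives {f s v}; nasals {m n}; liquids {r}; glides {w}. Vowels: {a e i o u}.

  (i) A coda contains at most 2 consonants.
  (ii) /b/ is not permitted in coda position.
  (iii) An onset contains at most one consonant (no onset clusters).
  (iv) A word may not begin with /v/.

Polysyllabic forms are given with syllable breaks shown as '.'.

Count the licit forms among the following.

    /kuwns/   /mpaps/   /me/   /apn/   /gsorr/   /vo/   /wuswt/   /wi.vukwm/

2

/kuwns/ — violates constraint (i): syllable 1 coda /wns/ has 3 consonants (> 2) → illicit
/mpaps/ — violates constraint (iii): syllable 1 onset /mp/ has 2 consonants (> 1) → illicit
/me/ — σ1 onset /m/, coda /∅/ ok → licit
/apn/ — σ1 onset /∅/, coda /pn/ (2C) ok → licit
/gsorr/ — violates constraint (iii): syllable 1 onset /gs/ has 2 consonants (> 1) → illicit
/vo/ — violates constraint (iv): word begins with /v/ → illicit
/wuswt/ — violates constraint (i): syllable 1 coda /swt/ has 3 consonants (> 2) → illicit
/wi.vukwm/ — violates constraint (i): syllable 2 coda /kwm/ has 3 consonants (> 2) → illicit
Licit: /me/, /apn/ → 2.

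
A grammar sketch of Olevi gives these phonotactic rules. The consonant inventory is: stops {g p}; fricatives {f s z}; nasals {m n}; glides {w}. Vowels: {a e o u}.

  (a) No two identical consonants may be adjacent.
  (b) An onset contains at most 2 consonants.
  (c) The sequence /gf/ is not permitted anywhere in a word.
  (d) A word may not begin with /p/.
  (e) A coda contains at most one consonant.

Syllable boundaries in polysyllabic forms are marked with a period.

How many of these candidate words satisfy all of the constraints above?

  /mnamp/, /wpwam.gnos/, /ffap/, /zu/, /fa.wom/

2

/mnamp/ — violates constraint (e): syllable 1 coda /mp/ has 2 consonants (> 1) → not permitted
/wpwam.gnos/ — violates constraint (b): syllable 1 onset /wpw/ has 3 consonants (> 2) → not permitted
/ffap/ — violates constraint (a): adjacent identical consonants /ff/ → not permitted
/zu/ — σ1 onset /z/, coda /∅/ ok → permitted
/fa.wom/ — σ1 onset /f/, coda /∅/ ok; σ2 onset /w/, coda /m/ ok → permitted
Permitted: /zu/, /fa.wom/ → 2.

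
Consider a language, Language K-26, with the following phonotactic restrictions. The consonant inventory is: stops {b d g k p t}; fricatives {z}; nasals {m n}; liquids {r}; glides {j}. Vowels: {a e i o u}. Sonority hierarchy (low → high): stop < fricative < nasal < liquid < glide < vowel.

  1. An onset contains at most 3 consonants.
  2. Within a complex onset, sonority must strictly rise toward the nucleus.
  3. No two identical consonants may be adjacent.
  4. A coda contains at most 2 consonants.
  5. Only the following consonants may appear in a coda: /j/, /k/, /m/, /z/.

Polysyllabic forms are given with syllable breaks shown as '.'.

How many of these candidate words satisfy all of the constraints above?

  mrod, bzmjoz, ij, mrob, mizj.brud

mrod — violates constraint 5: syllable 1 coda contains /d/, which is not a licensed coda consonant → ill-formed
bzmjoz — violates constraint 1: syllable 1 onset /bzmj/ has 4 consonants (> 3) → ill-formed
ij — σ1 onset /∅/, coda /j/ ok → well-formed
mrob — violates constraint 5: syllable 1 coda contains /b/, which is not a licensed coda consonant → ill-formed
mizj.brud — violates constraint 5: syllable 2 coda contains /d/, which is not a licensed coda consonant → ill-formed
Well-formed: ij → 1.

1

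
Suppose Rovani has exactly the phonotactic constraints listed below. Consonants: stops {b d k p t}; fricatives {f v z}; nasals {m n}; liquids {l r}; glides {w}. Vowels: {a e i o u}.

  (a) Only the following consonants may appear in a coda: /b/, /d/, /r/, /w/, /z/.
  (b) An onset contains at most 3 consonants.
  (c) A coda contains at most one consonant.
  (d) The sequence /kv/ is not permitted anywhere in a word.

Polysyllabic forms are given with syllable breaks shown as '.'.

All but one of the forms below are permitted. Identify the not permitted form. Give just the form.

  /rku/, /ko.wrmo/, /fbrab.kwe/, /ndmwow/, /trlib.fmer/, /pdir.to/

/rku/ — σ1 onset /rk/ (2C), coda /∅/ ok → permitted
/ko.wrmo/ — σ1 onset /k/, coda /∅/ ok; σ2 onset /wrm/ (3C), coda /∅/ ok → permitted
/fbrab.kwe/ — σ1 onset /fbr/ (3C), coda /b/ ok; σ2 onset /kw/ (2C), coda /∅/ ok → permitted
/ndmwow/ — violates constraint (b): syllable 1 onset /ndmw/ has 4 consonants (> 3) → not permitted
/trlib.fmer/ — σ1 onset /trl/ (3C), coda /b/ ok; σ2 onset /fm/ (2C), coda /r/ ok → permitted
/pdir.to/ — σ1 onset /pd/ (2C), coda /r/ ok; σ2 onset /t/, coda /∅/ ok → permitted

/ndmwow/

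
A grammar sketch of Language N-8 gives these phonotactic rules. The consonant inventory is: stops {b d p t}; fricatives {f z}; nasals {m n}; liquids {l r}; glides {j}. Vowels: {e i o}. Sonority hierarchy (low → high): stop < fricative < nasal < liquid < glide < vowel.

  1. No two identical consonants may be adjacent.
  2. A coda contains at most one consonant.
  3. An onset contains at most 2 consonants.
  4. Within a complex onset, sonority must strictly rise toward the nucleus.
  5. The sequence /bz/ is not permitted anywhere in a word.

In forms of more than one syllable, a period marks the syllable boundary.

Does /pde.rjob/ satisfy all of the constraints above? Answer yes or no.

no

/pde.rjob/ — violates constraint 4: syllable 1 onset /pd/: /p/ (stop, 1) → /d/ (stop, 1) does not rise → not permitted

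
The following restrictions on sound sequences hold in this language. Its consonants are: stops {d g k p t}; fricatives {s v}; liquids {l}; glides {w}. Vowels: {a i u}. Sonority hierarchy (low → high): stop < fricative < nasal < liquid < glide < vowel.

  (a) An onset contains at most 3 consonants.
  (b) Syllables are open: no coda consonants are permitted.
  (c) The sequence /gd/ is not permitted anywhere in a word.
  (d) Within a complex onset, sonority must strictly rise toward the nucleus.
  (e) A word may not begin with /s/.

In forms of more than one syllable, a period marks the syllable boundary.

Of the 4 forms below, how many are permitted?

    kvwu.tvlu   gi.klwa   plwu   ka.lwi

4

kvwu.tvlu — σ1 onset /kvw/ (1→2→5 rises), coda /∅/ ok; σ2 onset /tvl/ (1→2→4 rises), coda /∅/ ok → permitted
gi.klwa — σ1 onset /g/, coda /∅/ ok; σ2 onset /klw/ (1→4→5 rises), coda /∅/ ok → permitted
plwu — σ1 onset /plw/ (1→4→5 rises), coda /∅/ ok → permitted
ka.lwi — σ1 onset /k/, coda /∅/ ok; σ2 onset /lw/ (4→5 rises), coda /∅/ ok → permitted
Permitted: kvwu.tvlu, gi.klwa, plwu, ka.lwi → 4.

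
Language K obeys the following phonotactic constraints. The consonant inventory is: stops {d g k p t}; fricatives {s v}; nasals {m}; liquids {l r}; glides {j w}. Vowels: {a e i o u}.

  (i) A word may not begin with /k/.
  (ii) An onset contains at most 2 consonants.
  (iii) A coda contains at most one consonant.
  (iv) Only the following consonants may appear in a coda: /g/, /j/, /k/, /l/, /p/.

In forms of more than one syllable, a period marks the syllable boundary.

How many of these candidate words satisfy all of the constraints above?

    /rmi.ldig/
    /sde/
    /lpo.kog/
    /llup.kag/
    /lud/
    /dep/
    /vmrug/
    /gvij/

/rmi.ldig/ — σ1 onset /rm/ (2C), coda /∅/ ok; σ2 onset /ld/ (2C), coda /g/ ok → phonotactically legal
/sde/ — σ1 onset /sd/ (2C), coda /∅/ ok → phonotactically legal
/lpo.kog/ — σ1 onset /lp/ (2C), coda /∅/ ok; σ2 onset /k/, coda /g/ ok → phonotactically legal
/llup.kag/ — σ1 onset /ll/ (2C), coda /p/ ok; σ2 onset /k/, coda /g/ ok → phonotactically legal
/lud/ — violates constraint (iv): syllable 1 coda contains /d/, which is not a licensed coda consonant → phonotactically illegal
/dep/ — σ1 onset /d/, coda /p/ ok → phonotactically legal
/vmrug/ — violates constraint (ii): syllable 1 onset /vmr/ has 3 consonants (> 2) → phonotactically illegal
/gvij/ — σ1 onset /gv/ (2C), coda /j/ ok → phonotactically legal
Phonotactically legal: /rmi.ldig/, /sde/, /lpo.kog/, /llup.kag/, /dep/, /gvij/ → 6.

6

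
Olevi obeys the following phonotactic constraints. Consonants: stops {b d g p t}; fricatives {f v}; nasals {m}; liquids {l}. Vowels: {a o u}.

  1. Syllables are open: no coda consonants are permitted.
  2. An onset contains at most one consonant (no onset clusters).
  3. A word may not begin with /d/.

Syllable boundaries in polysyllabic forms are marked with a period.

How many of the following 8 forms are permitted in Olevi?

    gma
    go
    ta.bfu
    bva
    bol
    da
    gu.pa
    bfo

gma — violates constraint 2: syllable 1 onset /gm/ has 2 consonants (> 1) → not permitted
go — σ1 onset /g/, coda /∅/ ok → permitted
ta.bfu — violates constraint 2: syllable 2 onset /bf/ has 2 consonants (> 1) → not permitted
bva — violates constraint 2: syllable 1 onset /bv/ has 2 consonants (> 1) → not permitted
bol — violates constraint 1: syllable 1 coda /l/ has 1 consonant (> 0) → not permitted
da — violates constraint 3: word begins with /d/ → not permitted
gu.pa — σ1 onset /g/, coda /∅/ ok; σ2 onset /p/, coda /∅/ ok → permitted
bfo — violates constraint 2: syllable 1 onset /bf/ has 2 consonants (> 1) → not permitted
Permitted: go, gu.pa → 2.

2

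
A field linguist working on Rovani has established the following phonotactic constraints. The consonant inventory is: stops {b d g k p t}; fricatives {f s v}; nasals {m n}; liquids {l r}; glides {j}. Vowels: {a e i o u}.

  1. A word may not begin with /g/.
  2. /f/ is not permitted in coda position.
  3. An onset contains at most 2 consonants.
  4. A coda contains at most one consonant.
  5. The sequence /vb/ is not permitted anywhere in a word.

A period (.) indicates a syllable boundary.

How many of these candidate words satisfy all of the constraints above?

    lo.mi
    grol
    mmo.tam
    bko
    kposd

lo.mi — σ1 onset /l/, coda /∅/ ok; σ2 onset /m/, coda /∅/ ok → licit
grol — violates constraint 1: word begins with /g/ → illicit
mmo.tam — σ1 onset /mm/ (2C), coda /∅/ ok; σ2 onset /t/, coda /m/ ok → licit
bko — σ1 onset /bk/ (2C), coda /∅/ ok → licit
kposd — violates constraint 4: syllable 1 coda /sd/ has 2 consonants (> 1) → illicit
Licit: lo.mi, mmo.tam, bko → 3.

3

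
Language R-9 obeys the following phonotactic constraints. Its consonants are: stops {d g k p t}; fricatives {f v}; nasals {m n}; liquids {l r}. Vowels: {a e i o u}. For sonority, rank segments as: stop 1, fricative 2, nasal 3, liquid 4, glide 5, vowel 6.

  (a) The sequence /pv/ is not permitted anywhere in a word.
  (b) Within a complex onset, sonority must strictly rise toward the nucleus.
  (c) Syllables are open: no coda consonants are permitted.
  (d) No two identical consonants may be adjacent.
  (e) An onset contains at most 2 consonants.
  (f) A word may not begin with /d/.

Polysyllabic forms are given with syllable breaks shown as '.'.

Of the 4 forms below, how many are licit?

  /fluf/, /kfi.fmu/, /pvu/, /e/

/fluf/ — violates constraint (c): syllable 1 coda /f/ has 1 consonant (> 0) → illicit
/kfi.fmu/ — σ1 onset /kf/ (1→2 rises), coda /∅/ ok; σ2 onset /fm/ (2→3 rises), coda /∅/ ok → licit
/pvu/ — violates constraint (a): contains banned sequence /pv/ → illicit
/e/ — σ1 onset /∅/, coda /∅/ ok → licit
Licit: /kfi.fmu/, /e/ → 2.

2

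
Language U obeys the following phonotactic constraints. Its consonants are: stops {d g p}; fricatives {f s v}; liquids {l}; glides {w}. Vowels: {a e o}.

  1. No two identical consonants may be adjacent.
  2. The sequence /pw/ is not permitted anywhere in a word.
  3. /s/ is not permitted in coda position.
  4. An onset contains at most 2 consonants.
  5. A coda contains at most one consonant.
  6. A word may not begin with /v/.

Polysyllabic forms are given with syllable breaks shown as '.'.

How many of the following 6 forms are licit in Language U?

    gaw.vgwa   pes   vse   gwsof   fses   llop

gaw.vgwa — violates constraint 4: syllable 2 onset /vgw/ has 3 consonants (> 2) → illicit
pes — violates constraint 3: syllable 1 coda contains /s/ → illicit
vse — violates constraint 6: word begins with /v/ → illicit
gwsof — violates constraint 4: syllable 1 onset /gws/ has 3 consonants (> 2) → illicit
fses — violates constraint 3: syllable 1 coda contains /s/ → illicit
llop — violates constraint 1: adjacent identical consonants /ll/ → illicit
No form is licit → 0.

0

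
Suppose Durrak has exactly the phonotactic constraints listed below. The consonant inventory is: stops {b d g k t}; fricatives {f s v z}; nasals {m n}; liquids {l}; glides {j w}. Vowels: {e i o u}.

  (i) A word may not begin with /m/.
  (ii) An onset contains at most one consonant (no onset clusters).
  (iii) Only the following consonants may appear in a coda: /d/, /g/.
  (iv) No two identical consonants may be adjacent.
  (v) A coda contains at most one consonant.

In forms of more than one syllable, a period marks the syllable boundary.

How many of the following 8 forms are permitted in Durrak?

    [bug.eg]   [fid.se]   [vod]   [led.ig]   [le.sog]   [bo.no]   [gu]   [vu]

[bug.eg] — σ1 onset /b/, coda /g/ ok; σ2 onset /∅/, coda /g/ ok → permitted
[fid.se] — σ1 onset /f/, coda /d/ ok; σ2 onset /s/, coda /∅/ ok → permitted
[vod] — σ1 onset /v/, coda /d/ ok → permitted
[led.ig] — σ1 onset /l/, coda /d/ ok; σ2 onset /∅/, coda /g/ ok → permitted
[le.sog] — σ1 onset /l/, coda /∅/ ok; σ2 onset /s/, coda /g/ ok → permitted
[bo.no] — σ1 onset /b/, coda /∅/ ok; σ2 onset /n/, coda /∅/ ok → permitted
[gu] — σ1 onset /g/, coda /∅/ ok → permitted
[vu] — σ1 onset /v/, coda /∅/ ok → permitted
Permitted: [bug.eg], [fid.se], [vod], [led.ig], [le.sog], [bo.no], [gu], [vu] → 8.

8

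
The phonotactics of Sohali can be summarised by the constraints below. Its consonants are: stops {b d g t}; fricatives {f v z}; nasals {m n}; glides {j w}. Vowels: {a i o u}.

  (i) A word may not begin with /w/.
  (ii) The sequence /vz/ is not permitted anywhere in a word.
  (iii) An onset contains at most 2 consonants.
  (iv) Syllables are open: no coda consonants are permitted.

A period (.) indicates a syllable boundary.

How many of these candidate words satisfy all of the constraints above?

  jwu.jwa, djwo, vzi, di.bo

jwu.jwa — σ1 onset /jw/ (2C), coda /∅/ ok; σ2 onset /jw/ (2C), coda /∅/ ok → well-formed
djwo — violates constraint (iii): syllable 1 onset /djw/ has 3 consonants (> 2) → ill-formed
vzi — violates constraint (ii): contains banned sequence /vz/ → ill-formed
di.bo — σ1 onset /d/, coda /∅/ ok; σ2 onset /b/, coda /∅/ ok → well-formed
Well-formed: jwu.jwa, di.bo → 2.

2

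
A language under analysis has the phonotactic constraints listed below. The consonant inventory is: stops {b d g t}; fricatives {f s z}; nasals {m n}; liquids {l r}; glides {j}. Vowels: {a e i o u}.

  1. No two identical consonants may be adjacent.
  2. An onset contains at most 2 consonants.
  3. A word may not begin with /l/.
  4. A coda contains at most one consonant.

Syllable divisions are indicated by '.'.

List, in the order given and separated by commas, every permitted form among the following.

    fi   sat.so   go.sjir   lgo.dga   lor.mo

fi, sat.so, go.sjir

fi — σ1 onset /f/, coda /∅/ ok → permitted
sat.so — σ1 onset /s/, coda /t/ ok; σ2 onset /s/, coda /∅/ ok → permitted
go.sjir — σ1 onset /g/, coda /∅/ ok; σ2 onset /sj/ (2C), coda /r/ ok → permitted
lgo.dga — violates constraint 3: word begins with /l/ → not permitted
lor.mo — violates constraint 3: word begins with /l/ → not permitted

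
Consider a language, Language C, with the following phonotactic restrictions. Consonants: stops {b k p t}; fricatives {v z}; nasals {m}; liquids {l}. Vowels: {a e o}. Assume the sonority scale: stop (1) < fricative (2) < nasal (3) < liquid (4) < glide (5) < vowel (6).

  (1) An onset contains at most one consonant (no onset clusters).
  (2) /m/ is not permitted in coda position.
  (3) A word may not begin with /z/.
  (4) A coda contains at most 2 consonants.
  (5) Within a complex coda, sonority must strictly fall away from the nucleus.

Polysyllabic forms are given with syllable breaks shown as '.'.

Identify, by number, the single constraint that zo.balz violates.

zo.balz: word begins with /z/.
This is a violation of constraint 3: "A word may not begin with /z/."
The remaining constraints (1, 2, 4, 5) are satisfied.

3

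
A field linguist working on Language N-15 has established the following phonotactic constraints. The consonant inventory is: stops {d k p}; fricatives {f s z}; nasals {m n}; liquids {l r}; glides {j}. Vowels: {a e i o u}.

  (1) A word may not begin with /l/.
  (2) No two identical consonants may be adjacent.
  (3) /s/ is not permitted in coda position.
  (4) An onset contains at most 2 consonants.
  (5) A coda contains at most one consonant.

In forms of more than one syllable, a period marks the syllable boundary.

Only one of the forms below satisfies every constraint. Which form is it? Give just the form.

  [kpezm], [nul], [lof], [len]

[kpezm] — violates constraint 5: syllable 1 coda /zm/ has 2 consonants (> 1) → not permitted
[nul] — σ1 onset /n/, coda /l/ ok → permitted
[lof] — violates constraint 1: word begins with /l/ → not permitted
[len] — violates constraint 1: word begins with /l/ → not permitted

[nul]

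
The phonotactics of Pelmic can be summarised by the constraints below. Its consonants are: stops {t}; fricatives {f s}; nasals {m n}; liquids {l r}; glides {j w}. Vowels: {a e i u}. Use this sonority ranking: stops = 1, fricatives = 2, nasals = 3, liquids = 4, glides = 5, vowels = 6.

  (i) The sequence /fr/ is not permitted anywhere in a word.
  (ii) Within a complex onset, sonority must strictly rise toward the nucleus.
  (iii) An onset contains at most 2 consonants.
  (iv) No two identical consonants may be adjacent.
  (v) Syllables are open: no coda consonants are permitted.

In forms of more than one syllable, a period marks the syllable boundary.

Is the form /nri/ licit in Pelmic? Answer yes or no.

/nri/ — σ1 onset /nr/ (3→4 rises), coda /∅/ ok → licit

yes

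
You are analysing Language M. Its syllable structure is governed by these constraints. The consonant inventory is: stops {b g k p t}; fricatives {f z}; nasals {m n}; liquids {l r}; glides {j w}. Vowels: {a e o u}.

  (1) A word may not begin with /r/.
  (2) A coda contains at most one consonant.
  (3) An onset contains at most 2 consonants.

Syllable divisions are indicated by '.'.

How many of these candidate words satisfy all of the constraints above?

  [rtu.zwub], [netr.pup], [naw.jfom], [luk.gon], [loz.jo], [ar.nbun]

[rtu.zwub] — violates constraint 1: word begins with /r/ → not permitted
[netr.pup] — violates constraint 2: syllable 1 coda /tr/ has 2 consonants (> 1) → not permitted
[naw.jfom] — σ1 onset /n/, coda /w/ ok; σ2 onset /jf/ (2C), coda /m/ ok → permitted
[luk.gon] — σ1 onset /l/, coda /k/ ok; σ2 onset /g/, coda /n/ ok → permitted
[loz.jo] — σ1 onset /l/, coda /z/ ok; σ2 onset /j/, coda /∅/ ok → permitted
[ar.nbun] — σ1 onset /∅/, coda /r/ ok; σ2 onset /nb/ (2C), coda /n/ ok → permitted
Permitted: [naw.jfom], [luk.gon], [loz.jo], [ar.nbun] → 4.

4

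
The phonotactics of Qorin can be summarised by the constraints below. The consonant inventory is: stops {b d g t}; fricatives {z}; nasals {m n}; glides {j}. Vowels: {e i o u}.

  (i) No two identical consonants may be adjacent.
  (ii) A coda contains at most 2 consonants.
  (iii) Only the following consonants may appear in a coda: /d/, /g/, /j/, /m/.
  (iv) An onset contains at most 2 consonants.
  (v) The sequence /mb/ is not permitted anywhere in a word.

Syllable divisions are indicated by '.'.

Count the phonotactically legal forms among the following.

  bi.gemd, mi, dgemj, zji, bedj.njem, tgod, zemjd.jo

6

bi.gemd — σ1 onset /b/, coda /∅/ ok; σ2 onset /g/, coda /md/ (2C) ok → phonotactically legal
mi — σ1 onset /m/, coda /∅/ ok → phonotactically legal
dgemj — σ1 onset /dg/ (2C), coda /mj/ (2C) ok → phonotactically legal
zji — σ1 onset /zj/ (2C), coda /∅/ ok → phonotactically legal
bedj.njem — σ1 onset /b/, coda /dj/ (2C) ok; σ2 onset /nj/ (2C), coda /m/ ok → phonotactically legal
tgod — σ1 onset /tg/ (2C), coda /d/ ok → phonotactically legal
zemjd.jo — violates constraint (ii): syllable 1 coda /mjd/ has 3 consonants (> 2) → phonotactically illegal
Phonotactically legal: bi.gemd, mi, dgemj, zji, bedj.njem, tgod → 6.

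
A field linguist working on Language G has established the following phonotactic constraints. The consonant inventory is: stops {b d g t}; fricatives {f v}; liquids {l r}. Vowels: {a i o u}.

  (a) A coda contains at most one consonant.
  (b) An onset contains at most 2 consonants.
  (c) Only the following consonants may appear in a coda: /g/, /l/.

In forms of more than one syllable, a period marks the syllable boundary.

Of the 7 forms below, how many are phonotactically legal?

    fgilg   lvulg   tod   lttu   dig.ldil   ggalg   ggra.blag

1

fgilg — violates constraint (a): syllable 1 coda /lg/ has 2 consonants (> 1) → phonotactically illegal
lvulg — violates constraint (a): syllable 1 coda /lg/ has 2 consonants (> 1) → phonotactically illegal
tod — violates constraint (c): syllable 1 coda contains /d/, which is not a licensed coda consonant → phonotactically illegal
lttu — violates constraint (b): syllable 1 onset /ltt/ has 3 consonants (> 2) → phonotactically illegal
dig.ldil — σ1 onset /d/, coda /g/ ok; σ2 onset /ld/ (2C), coda /l/ ok → phonotactically legal
ggalg — violates constraint (a): syllable 1 coda /lg/ has 2 consonants (> 1) → phonotactically illegal
ggra.blag — violates constraint (b): syllable 1 onset /ggr/ has 3 consonants (> 2) → phonotactically illegal
Phonotactically legal: dig.ldil → 1.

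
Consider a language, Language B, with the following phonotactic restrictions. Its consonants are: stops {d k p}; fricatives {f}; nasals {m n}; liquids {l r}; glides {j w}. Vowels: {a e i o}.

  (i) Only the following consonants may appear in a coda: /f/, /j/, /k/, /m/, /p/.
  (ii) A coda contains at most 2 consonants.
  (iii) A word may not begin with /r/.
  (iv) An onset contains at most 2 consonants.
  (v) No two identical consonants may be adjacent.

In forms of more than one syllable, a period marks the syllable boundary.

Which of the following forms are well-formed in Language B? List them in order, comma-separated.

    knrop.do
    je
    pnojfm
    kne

knrop.do — violates constraint (iv): syllable 1 onset /knr/ has 3 consonants (> 2) → ill-formed
je — σ1 onset /j/, coda /∅/ ok → well-formed
pnojfm — violates constraint (ii): syllable 1 coda /jfm/ has 3 consonants (> 2) → ill-formed
kne — σ1 onset /kn/ (2C), coda /∅/ ok → well-formed

je, kne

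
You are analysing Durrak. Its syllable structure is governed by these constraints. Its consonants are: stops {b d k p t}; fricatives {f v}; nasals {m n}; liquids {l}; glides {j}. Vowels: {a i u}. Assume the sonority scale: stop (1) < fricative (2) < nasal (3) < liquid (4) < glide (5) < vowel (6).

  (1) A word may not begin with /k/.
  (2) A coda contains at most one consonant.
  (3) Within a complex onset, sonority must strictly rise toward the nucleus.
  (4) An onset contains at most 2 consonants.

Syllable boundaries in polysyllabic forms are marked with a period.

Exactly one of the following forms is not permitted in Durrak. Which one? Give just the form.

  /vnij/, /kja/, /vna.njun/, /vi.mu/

/vnij/ — σ1 onset /vn/ (2→3 rises), coda /j/ ok → permitted
/kja/ — violates constraint 1: word begins with /k/ → not permitted
/vna.njun/ — σ1 onset /vn/ (2→3 rises), coda /∅/ ok; σ2 onset /nj/ (3→5 rises), coda /n/ ok → permitted
/vi.mu/ — σ1 onset /v/, coda /∅/ ok; σ2 onset /m/, coda /∅/ ok → permitted

/kja/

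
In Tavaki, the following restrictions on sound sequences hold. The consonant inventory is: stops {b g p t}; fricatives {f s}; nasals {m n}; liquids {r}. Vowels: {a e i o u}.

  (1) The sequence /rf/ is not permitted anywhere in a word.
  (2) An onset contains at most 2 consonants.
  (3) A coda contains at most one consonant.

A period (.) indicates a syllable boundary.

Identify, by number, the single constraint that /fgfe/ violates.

/fgfe/: syllable 1 onset /fgf/ has 3 consonants (> 2).
This is a violation of constraint 2: "An onset contains at most 2 consonants."
The remaining constraints (1, 3) are satisfied.

2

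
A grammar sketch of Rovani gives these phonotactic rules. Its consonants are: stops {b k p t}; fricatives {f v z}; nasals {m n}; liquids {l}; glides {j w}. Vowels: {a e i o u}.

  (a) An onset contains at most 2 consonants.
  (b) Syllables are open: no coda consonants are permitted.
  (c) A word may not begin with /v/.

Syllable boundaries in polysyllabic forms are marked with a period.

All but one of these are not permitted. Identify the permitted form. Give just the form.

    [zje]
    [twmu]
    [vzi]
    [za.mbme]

[zje] — σ1 onset /zj/ (2C), coda /∅/ ok → permitted
[twmu] — violates constraint (a): syllable 1 onset /twm/ has 3 consonants (> 2) → not permitted
[vzi] — violates constraint (c): word begins with /v/ → not permitted
[za.mbme] — violates constraint (a): syllable 2 onset /mbm/ has 3 consonants (> 2) → not permitted

[zje]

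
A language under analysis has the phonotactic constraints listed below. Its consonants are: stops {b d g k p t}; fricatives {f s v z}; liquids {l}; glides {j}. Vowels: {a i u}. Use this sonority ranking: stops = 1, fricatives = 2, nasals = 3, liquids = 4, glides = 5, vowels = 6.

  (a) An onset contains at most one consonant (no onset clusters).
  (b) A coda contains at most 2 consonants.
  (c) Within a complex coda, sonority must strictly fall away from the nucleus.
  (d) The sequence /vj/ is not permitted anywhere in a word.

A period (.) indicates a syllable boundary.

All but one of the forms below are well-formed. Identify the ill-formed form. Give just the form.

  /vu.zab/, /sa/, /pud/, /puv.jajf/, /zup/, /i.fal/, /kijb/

/puv.jajf/

/vu.zab/ — σ1 onset /v/, coda /∅/ ok; σ2 onset /z/, coda /b/ ok → well-formed
/sa/ — σ1 onset /s/, coda /∅/ ok → well-formed
/pud/ — σ1 onset /p/, coda /d/ ok → well-formed
/puv.jajf/ — violates constraint (d): contains banned sequence /vj/ → ill-formed
/zup/ — σ1 onset /z/, coda /p/ ok → well-formed
/i.fal/ — σ1 onset /∅/, coda /∅/ ok; σ2 onset /f/, coda /l/ ok → well-formed
/kijb/ — σ1 onset /k/, coda /jb/ (5→1 falls) ok → well-formed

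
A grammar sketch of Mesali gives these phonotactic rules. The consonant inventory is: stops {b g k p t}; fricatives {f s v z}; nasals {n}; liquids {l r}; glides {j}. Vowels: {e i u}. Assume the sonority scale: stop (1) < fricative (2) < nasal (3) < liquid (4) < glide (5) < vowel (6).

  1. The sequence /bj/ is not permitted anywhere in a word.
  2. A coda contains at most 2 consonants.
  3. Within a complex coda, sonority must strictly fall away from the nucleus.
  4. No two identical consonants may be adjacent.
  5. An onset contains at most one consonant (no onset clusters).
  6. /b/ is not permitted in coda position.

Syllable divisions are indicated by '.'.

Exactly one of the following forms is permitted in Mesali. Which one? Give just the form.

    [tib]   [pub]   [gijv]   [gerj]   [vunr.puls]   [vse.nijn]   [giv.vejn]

[gijv]

[tib] — violates constraint 6: syllable 1 coda contains /b/ → not permitted
[pub] — violates constraint 6: syllable 1 coda contains /b/ → not permitted
[gijv] — σ1 onset /g/, coda /jv/ (5→2 falls) ok → permitted
[gerj] — violates constraint 3: syllable 1 coda /rj/: /r/ (liquid, 4) → /j/ (glide, 5) does not fall → not permitted
[vunr.puls] — violates constraint 3: syllable 1 coda /nr/: /n/ (nasal, 3) → /r/ (liquid, 4) does not fall → not permitted
[vse.nijn] — violates constraint 5: syllable 1 onset /vs/ has 2 consonants (> 1) → not permitted
[giv.vejn] — violates constraint 4: adjacent identical consonants /vv/ → not permitted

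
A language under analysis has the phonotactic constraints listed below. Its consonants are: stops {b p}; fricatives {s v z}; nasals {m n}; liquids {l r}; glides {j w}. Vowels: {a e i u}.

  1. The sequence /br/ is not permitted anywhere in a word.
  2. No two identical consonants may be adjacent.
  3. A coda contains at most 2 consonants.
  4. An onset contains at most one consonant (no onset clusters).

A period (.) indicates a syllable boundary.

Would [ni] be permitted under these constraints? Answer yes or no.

yes

[ni] — σ1 onset /n/, coda /∅/ ok → permitted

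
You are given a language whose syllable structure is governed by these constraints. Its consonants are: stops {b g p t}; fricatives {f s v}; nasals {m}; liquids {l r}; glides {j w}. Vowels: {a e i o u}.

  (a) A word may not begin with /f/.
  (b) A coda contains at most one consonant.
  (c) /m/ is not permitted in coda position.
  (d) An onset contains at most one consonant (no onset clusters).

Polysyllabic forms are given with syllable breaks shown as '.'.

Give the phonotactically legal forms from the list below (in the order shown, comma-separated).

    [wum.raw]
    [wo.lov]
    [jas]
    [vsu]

[wo.lov], [jas]

[wum.raw] — violates constraint (c): syllable 1 coda contains /m/ → phonotactically illegal
[wo.lov] — σ1 onset /w/, coda /∅/ ok; σ2 onset /l/, coda /v/ ok → phonotactically legal
[jas] — σ1 onset /j/, coda /s/ ok → phonotactically legal
[vsu] — violates constraint (d): syllable 1 onset /vs/ has 2 consonants (> 1) → phonotactically illegal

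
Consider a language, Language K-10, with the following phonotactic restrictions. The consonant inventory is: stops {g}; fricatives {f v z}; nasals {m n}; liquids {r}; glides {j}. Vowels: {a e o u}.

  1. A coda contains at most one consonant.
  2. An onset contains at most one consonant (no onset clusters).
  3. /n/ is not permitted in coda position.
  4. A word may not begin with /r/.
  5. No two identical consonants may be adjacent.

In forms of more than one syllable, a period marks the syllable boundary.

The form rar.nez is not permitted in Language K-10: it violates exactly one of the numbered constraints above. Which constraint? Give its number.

rar.nez: word begins with /r/.
This is a violation of constraint 4: "A word may not begin with /r/."
The remaining constraints (1, 2, 3, 5) are satisfied.

4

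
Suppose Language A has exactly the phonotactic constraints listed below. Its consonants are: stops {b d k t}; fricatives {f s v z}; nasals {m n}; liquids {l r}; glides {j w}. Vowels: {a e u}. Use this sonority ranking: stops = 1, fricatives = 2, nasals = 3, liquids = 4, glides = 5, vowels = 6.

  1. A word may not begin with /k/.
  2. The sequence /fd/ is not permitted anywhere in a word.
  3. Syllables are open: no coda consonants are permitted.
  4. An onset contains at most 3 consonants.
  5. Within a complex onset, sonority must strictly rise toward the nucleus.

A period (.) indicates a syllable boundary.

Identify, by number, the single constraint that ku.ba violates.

1

ku.ba: word begins with /k/.
This is a violation of constraint 1: "A word may not begin with /k/."
The remaining constraints (2, 3, 4, 5) are satisfied.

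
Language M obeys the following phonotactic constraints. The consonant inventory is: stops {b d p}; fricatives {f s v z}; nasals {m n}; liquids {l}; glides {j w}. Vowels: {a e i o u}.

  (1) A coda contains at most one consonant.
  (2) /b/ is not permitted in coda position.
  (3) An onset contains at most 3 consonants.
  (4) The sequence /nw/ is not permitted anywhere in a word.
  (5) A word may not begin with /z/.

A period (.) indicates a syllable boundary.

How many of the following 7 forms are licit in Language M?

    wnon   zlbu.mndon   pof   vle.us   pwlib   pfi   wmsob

4

wnon — σ1 onset /wn/ (2C), coda /n/ ok → licit
zlbu.mndon — violates constraint 5: word begins with /z/ → illicit
pof — σ1 onset /p/, coda /f/ ok → licit
vle.us — σ1 onset /vl/ (2C), coda /∅/ ok; σ2 onset /∅/, coda /s/ ok → licit
pwlib — violates constraint 2: syllable 1 coda contains /b/ → illicit
pfi — σ1 onset /pf/ (2C), coda /∅/ ok → licit
wmsob — violates constraint 2: syllable 1 coda contains /b/ → illicit
Licit: wnon, pof, vle.us, pfi → 4.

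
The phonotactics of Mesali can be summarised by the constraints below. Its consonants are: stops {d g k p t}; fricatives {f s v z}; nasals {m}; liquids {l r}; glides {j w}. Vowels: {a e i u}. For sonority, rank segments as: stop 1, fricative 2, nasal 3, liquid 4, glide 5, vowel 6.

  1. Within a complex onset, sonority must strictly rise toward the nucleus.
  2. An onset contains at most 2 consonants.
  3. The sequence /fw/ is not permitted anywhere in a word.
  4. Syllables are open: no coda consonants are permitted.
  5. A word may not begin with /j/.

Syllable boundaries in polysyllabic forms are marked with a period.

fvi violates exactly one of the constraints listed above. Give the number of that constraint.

1

fvi: syllable 1 onset /fv/: /f/ (fricative, 2) → /v/ (fricative, 2) does not rise.
This is a violation of constraint 1: "Within a complex onset, sonority must strictly rise toward the nucleus."
The remaining constraints (2, 3, 4, 5) are satisfied.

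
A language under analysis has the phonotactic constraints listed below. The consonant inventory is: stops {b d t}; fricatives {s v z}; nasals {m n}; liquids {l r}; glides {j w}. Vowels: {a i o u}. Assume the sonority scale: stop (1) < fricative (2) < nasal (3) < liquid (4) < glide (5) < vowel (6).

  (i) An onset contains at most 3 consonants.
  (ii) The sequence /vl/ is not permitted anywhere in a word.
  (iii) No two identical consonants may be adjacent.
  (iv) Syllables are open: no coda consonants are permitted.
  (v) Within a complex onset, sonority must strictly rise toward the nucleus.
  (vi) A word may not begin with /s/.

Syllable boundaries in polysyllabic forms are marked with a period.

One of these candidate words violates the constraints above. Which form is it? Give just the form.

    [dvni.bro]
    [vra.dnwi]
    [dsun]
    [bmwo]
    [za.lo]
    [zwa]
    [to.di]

[dsun]

[dvni.bro] — σ1 onset /dvn/ (1→2→3 rises), coda /∅/ ok; σ2 onset /br/ (1→4 rises), coda /∅/ ok → well-formed
[vra.dnwi] — σ1 onset /vr/ (2→4 rises), coda /∅/ ok; σ2 onset /dnw/ (1→3→5 rises), coda /∅/ ok → well-formed
[dsun] — violates constraint (iv): syllable 1 coda /n/ has 1 consonant (> 0) → ill-formed
[bmwo] — σ1 onset /bmw/ (1→3→5 rises), coda /∅/ ok → well-formed
[za.lo] — σ1 onset /z/, coda /∅/ ok; σ2 onset /l/, coda /∅/ ok → well-formed
[zwa] — σ1 onset /zw/ (2→5 rises), coda /∅/ ok → well-formed
[to.di] — σ1 onset /t/, coda /∅/ ok; σ2 onset /d/, coda /∅/ ok → well-formed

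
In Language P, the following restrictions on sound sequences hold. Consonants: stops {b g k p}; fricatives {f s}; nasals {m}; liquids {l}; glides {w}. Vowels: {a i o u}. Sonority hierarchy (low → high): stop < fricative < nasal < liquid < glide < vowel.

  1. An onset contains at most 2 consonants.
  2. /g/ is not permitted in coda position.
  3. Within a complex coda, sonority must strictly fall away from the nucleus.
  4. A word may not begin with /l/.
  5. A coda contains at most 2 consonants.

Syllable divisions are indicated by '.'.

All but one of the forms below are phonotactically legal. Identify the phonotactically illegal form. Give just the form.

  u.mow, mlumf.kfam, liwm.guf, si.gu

u.mow — σ1 onset /∅/, coda /∅/ ok; σ2 onset /m/, coda /w/ ok → phonotactically legal
mlumf.kfam — σ1 onset /ml/ (2C), coda /mf/ (3→2 falls) ok; σ2 onset /kf/ (2C), coda /m/ ok → phonotactically legal
liwm.guf — violates constraint 4: word begins with /l/ → phonotactically illegal
si.gu — σ1 onset /s/, coda /∅/ ok; σ2 onset /g/, coda /∅/ ok → phonotactically legal

liwm.guf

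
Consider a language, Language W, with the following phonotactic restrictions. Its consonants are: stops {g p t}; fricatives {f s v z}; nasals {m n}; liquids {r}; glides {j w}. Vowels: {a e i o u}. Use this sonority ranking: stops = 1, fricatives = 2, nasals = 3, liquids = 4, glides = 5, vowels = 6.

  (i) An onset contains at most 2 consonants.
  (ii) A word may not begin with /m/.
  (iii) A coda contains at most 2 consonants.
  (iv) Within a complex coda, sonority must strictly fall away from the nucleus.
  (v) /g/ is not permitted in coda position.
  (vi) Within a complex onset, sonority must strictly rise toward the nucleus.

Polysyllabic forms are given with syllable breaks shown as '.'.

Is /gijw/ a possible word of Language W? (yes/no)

no

/gijw/ — violates constraint (iv): syllable 1 coda /jw/: /j/ (glide, 5) → /w/ (glide, 5) does not fall → not permitted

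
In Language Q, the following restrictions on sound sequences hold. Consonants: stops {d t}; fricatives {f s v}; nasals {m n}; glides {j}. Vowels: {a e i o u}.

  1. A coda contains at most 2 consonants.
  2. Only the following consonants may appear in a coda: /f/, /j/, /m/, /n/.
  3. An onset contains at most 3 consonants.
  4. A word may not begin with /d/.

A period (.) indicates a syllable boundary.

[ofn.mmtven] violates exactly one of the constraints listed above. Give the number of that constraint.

[ofn.mmtven]: syllable 2 onset /mmtv/ has 4 consonants (> 3).
This is a violation of constraint 3: "An onset contains at most 3 consonants."
The remaining constraints (1, 2, 4) are satisfied.

3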